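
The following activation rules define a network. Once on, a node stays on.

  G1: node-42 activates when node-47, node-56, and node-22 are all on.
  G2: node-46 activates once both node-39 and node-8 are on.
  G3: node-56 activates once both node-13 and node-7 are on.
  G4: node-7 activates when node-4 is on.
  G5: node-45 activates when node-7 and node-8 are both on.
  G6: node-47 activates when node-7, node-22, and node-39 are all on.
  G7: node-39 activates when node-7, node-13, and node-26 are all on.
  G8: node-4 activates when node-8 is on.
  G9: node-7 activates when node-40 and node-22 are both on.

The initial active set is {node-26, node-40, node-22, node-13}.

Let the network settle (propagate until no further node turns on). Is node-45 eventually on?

No

node-45 would need node-7 and node-8 (G5), but node-8 never turns on.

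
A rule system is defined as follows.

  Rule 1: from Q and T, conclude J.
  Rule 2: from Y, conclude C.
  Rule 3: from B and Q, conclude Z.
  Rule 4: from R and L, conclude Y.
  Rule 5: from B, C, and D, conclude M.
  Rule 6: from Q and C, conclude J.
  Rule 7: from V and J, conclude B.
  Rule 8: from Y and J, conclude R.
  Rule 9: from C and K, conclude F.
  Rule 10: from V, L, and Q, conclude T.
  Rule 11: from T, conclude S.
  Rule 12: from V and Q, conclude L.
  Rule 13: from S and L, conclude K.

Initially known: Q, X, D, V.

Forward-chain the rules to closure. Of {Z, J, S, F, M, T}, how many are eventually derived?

From V and Q, Rule 12 gives L.
From V, L, and Q, Rule 10 gives T.
From T, Rule 11 gives S.
From Q and T, Rule 1 gives J.
From V and J, Rule 7 gives B.
B and Q hold, so Z follows (Rule 3).
Z: reached.
J: reached.
S: reached.
F would need C and K (Rule 9), but C is never established.
M would need B, C, and D (Rule 5), but C is never established.
T: reached.
Reached: Z, J, S, and T — 4 of the 6.

4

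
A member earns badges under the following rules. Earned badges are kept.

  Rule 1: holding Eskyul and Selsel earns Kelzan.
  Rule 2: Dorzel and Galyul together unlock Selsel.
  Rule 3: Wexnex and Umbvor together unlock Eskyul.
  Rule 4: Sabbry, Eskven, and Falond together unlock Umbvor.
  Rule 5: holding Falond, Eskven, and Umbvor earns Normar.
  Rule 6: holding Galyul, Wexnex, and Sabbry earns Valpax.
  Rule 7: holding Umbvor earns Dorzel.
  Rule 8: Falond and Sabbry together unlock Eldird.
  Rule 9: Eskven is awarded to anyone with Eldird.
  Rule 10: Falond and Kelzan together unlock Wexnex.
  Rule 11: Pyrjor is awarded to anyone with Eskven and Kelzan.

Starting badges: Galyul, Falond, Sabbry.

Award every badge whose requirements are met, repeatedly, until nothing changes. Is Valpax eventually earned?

Valpax would need Galyul, Wexnex, and Sabbry (Rule 6), but Wexnex is never earned.

No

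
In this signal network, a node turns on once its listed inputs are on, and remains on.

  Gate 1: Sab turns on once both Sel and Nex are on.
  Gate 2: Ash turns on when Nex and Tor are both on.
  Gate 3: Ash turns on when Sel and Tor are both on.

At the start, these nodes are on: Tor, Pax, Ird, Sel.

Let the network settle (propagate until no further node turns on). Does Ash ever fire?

Yes

Sel and Tor are on, so Ash turns on (Gate 3).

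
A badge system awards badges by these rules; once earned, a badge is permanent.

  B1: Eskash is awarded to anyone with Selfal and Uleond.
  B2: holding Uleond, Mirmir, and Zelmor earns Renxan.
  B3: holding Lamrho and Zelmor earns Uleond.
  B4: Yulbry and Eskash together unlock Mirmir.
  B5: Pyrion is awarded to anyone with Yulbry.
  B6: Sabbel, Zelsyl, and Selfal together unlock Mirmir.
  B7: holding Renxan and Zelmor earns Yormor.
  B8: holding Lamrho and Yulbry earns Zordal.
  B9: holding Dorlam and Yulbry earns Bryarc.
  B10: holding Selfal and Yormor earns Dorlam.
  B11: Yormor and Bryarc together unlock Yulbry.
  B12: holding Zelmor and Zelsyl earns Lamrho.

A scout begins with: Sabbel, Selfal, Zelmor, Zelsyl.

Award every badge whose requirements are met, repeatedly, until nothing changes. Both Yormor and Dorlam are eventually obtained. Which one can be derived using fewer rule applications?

Yormor

Yormor: With Zelmor and Zelsyl, Lamrho is earned (B12). With Sabbel, Zelsyl, and Selfal, Mirmir is earned (B6). With Lamrho and Zelmor, Uleond is earned (B3). With Uleond, Mirmir, and Zelmor, Renxan is earned (B2). With Renxan and Zelmor, Yormor is earned (B7). [5 rule applications]
Dorlam: With Zelmor and Zelsyl, Lamrho is earned (B12). With Sabbel, Zelsyl, and Selfal, Mirmir is earned (B6). With Lamrho and Zelmor, Uleond is earned (B3). With Uleond, Mirmir, and Zelmor, Renxan is earned (B2). With Renxan and Zelmor, Yormor is earned (B7). With Selfal and Yormor, Dorlam is earned (B10). [6 rule applications]
Yormor needs fewer.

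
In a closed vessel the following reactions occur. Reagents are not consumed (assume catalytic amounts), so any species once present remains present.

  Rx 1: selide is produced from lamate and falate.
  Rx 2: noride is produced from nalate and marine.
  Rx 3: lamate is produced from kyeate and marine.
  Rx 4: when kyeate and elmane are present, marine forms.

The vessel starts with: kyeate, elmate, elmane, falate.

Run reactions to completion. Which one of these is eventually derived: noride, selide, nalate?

selide

kyeate and elmane present → marine forms (Rx 4).
kyeate and marine present → lamate forms (Rx 3).
lamate and falate present → selide forms (Rx 1).
No rule produces nalate, and it is not given. noride would need nalate and marine (Rx 2), but nalate never forms.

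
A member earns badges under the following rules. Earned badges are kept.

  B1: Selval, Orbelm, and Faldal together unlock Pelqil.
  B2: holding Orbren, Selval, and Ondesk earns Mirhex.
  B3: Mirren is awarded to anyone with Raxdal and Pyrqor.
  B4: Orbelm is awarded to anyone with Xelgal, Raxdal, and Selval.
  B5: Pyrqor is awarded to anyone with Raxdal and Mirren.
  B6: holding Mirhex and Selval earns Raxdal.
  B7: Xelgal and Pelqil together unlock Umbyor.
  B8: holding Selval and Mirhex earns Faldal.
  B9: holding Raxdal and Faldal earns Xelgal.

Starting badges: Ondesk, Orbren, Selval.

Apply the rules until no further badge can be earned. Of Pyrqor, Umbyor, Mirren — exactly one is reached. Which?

Umbyor

With Orbren, Selval, and Ondesk, Mirhex is earned (B2).
With Selval and Mirhex, Faldal is earned (B8).
With Mirhex and Selval, Raxdal is earned (B6).
With Raxdal and Faldal, Xelgal is earned (B9).
With Xelgal, Raxdal, and Selval, Orbelm is earned (B4).
With Selval, Orbelm, and Faldal, Pelqil is earned (B1).
With Xelgal and Pelqil, Umbyor is earned (B7).
Pyrqor would need Raxdal and Mirren (B5), but Mirren is never earned. Mirren would need Raxdal and Pyrqor (B3), but Pyrqor is never earned.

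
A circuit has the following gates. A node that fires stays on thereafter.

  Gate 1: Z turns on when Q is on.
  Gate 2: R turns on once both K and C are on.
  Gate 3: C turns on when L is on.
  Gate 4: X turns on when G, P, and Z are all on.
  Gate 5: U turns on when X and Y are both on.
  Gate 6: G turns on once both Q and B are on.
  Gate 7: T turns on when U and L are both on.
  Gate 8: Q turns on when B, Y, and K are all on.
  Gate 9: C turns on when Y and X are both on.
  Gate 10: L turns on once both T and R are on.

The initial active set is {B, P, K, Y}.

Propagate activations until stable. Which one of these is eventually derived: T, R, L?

Gate 8: B, Y, and K on → Q on.
Q is on, so Z turns on (Gate 1).
Q and B are on, so G turns on (Gate 6).
G, P, and Z are on, so X turns on (Gate 4).
Y and X are on, so C turns on (Gate 9).
Gate 2: K and C on → R on.
L would need T and R (Gate 10), but T never turns on. T would need U and L (Gate 7), but L never turns on.

R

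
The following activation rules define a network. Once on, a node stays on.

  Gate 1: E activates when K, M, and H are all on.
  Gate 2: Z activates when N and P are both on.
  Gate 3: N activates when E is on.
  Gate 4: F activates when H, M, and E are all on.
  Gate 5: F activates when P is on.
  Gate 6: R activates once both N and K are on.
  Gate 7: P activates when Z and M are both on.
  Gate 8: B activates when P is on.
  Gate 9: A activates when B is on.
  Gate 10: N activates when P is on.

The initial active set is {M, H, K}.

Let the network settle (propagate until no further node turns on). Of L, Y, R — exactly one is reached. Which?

R

K, M, and H are on, so E activates (Gate 1).
Gate 3: E on → N on.
Gate 6: N and K on → R on.
No rule produces L, and it is not given. No rule produces Y, and it is not given.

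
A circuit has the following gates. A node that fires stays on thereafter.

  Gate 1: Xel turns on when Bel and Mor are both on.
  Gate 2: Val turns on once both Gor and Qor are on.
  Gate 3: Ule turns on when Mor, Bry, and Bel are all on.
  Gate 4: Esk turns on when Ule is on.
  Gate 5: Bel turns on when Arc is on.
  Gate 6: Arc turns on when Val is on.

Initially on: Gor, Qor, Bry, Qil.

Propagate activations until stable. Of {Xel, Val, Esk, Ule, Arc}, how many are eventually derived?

Gate 2: Gor and Qor on → Val on.
Val is on, so Arc turns on (Gate 6).
Xel would need Bel and Mor (Gate 1), but Mor never turns on.
Val: reached.
Esk would need Ule (Gate 4), but Ule never turns on.
Ule would need Mor, Bry, and Bel (Gate 3), but Mor never turns on.
Arc: reached.
Reached: Val and Arc — 2 of the 5.

2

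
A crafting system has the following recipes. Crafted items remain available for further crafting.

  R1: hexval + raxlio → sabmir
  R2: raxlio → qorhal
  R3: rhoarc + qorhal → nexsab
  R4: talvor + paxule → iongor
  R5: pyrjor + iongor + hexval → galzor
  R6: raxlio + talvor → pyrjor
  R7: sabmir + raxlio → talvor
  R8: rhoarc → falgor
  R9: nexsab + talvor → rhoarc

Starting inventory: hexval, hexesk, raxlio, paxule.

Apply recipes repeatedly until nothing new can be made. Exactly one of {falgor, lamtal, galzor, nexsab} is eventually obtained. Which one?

hexval + raxlio → sabmir (R1).
sabmir + raxlio → talvor (R7).
Using R4, talvor and paxule make iongor.
Using R6, raxlio and talvor make pyrjor.
Using R5, pyrjor, iongor, and hexval make galzor.
No rule produces lamtal, and it is not given. falgor would need rhoarc (R8), but rhoarc is never obtained. nexsab would need rhoarc and qorhal (R3), but rhoarc is never obtained.

galzor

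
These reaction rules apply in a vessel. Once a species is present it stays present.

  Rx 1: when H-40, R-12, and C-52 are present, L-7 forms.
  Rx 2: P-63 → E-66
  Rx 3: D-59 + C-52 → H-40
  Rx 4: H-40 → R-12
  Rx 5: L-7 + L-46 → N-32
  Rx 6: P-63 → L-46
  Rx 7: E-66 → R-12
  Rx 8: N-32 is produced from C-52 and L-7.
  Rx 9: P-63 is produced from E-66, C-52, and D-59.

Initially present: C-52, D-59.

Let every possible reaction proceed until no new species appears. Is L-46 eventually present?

No

L-46 would need P-63 (Rx 6), but P-63 never forms.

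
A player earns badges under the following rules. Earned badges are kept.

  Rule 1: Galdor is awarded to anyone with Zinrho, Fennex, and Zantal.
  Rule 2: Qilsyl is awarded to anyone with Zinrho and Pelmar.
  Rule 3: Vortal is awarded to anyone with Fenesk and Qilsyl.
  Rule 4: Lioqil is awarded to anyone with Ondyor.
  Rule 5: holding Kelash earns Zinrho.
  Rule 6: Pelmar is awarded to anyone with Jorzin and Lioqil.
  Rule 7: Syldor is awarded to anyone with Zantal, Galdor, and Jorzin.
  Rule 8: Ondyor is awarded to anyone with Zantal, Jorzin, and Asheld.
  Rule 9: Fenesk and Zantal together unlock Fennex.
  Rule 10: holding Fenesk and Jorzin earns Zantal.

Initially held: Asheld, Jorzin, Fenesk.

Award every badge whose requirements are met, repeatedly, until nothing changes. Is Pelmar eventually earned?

With Fenesk and Jorzin, Zantal is earned (Rule 10).
With Zantal, Jorzin, and Asheld, Ondyor is earned (Rule 8).
With Ondyor, Lioqil is earned (Rule 4).
With Jorzin and Lioqil, Pelmar is earned (Rule 6).

Yes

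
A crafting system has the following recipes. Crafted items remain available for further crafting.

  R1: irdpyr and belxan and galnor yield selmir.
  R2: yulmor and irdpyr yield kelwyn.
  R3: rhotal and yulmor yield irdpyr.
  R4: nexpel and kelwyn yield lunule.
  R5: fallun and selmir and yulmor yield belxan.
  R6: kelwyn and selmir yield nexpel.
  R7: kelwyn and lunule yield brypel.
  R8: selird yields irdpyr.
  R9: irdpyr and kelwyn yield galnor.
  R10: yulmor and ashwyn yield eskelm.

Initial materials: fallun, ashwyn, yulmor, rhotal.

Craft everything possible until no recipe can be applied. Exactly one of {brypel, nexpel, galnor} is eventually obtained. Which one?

Using R3, rhotal and yulmor make irdpyr.
Using R2, yulmor and irdpyr make kelwyn.
irdpyr and kelwyn → galnor (R9).
brypel would need kelwyn and lunule (R7), but lunule is never obtained. nexpel would need kelwyn and selmir (R6), but selmir is never obtained.

galnor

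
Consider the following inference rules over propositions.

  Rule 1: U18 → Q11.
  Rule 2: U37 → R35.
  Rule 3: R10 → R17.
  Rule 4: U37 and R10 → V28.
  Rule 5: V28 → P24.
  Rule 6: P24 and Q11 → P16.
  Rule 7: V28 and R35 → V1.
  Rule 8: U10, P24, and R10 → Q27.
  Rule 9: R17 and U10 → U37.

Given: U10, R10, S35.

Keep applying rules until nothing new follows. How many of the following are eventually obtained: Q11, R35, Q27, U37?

R10 holds, so R17 follows (Rule 3).
R17 and U10 hold, so U37 follows (Rule 9).
U37 holds, so R35 follows (Rule 2).
U37 and R10 hold, so V28 follows (Rule 4).
From V28, Rule 5 gives P24.
U10, P24, and R10 hold, so Q27 follows (Rule 8).
Q11 would need U18 (Rule 1), but U18 is never established.
R35: reached.
Q27: reached.
U37: reached.
Reached: R35, Q27, and U37 — 3 of the 4.

3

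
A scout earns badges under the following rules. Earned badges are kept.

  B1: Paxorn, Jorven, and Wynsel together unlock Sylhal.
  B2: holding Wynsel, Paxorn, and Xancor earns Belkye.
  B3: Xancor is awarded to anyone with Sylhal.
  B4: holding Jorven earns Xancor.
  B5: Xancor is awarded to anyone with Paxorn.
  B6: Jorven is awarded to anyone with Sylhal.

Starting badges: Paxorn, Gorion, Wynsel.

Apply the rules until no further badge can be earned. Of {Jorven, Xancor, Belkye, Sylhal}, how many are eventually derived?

2

With Paxorn, Xancor is earned (B5).
With Wynsel, Paxorn, and Xancor, Belkye is earned (B2).
Jorven would need Sylhal (B6), but Sylhal is never earned.
Xancor: reached.
Belkye: reached.
Sylhal would need Paxorn, Jorven, and Wynsel (B1), but Jorven is never earned.
Reached: Xancor and Belkye — 2 of the 4.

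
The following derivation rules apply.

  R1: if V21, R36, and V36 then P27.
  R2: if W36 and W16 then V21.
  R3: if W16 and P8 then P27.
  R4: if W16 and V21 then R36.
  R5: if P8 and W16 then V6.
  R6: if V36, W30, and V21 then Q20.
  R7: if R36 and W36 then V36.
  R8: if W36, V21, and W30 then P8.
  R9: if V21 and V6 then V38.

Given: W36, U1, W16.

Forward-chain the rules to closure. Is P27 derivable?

W36 and W16 hold, so V21 follows (R2).
From W16 and V21, R4 gives R36.
R36 and W36 hold, so V36 follows (R7).
V21, R36, and V36 hold, so P27 follows (R1).

Yes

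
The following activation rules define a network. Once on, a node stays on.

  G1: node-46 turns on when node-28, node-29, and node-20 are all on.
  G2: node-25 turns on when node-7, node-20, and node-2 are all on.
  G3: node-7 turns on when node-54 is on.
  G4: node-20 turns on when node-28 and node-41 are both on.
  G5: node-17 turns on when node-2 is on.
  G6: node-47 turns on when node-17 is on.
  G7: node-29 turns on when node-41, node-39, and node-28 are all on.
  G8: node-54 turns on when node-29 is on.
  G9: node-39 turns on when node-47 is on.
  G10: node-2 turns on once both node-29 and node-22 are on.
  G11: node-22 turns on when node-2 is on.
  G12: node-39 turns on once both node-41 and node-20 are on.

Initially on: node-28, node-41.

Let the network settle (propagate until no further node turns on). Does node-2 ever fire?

No

node-2 would need node-29 and node-22 (G10), but node-22 never turns on.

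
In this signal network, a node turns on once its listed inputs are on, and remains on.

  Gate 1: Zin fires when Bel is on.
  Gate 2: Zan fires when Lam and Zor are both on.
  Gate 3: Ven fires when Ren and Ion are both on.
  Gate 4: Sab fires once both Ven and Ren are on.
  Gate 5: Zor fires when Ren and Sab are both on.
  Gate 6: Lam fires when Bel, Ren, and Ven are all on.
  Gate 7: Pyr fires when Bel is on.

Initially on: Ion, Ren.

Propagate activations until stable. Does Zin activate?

Zin would need Bel (Gate 1), but Bel never turns on.

No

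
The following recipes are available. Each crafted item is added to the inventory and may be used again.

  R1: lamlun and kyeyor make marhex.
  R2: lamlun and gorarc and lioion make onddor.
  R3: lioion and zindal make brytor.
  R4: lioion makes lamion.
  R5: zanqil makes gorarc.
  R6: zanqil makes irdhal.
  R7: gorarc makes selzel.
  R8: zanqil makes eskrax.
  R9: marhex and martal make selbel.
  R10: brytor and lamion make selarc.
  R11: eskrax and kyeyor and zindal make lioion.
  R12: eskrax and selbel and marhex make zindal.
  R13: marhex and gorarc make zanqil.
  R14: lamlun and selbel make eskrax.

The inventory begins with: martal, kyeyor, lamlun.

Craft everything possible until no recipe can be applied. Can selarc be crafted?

Using R1, lamlun and kyeyor make marhex.
marhex and martal → selbel (R9).
Using R14, lamlun and selbel make eskrax.
Using R12, eskrax, selbel, and marhex make zindal.
Using R11, eskrax, kyeyor, and zindal make lioion.
lioion and zindal → brytor (R3).
lioion → lamion (R4).
Using R10, brytor and lamion make selarc.

Yes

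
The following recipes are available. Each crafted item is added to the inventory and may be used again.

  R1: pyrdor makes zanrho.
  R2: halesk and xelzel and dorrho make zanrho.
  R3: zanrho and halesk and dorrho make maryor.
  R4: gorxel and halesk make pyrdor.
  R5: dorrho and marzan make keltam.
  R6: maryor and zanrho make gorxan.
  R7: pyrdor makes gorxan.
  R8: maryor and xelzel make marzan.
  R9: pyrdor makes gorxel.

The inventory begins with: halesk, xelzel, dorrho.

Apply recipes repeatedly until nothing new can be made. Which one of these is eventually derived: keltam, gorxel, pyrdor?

keltam

halesk and xelzel and dorrho → zanrho (R2).
Using R3, zanrho, halesk, and dorrho make maryor.
Using R8, maryor and xelzel make marzan.
dorrho and marzan → keltam (R5).
pyrdor would need gorxel and halesk (R4), but gorxel is never obtained. gorxel would need pyrdor (R9), but pyrdor is never obtained.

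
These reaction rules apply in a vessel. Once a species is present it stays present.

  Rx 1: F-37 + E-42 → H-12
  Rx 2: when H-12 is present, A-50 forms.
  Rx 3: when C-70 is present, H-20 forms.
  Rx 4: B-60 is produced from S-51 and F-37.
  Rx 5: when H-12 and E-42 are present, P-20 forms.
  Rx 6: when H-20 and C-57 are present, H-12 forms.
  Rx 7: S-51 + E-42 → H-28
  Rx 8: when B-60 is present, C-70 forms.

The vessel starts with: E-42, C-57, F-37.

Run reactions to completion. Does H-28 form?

No

H-28 would need S-51 and E-42 (Rx 7), but S-51 never forms.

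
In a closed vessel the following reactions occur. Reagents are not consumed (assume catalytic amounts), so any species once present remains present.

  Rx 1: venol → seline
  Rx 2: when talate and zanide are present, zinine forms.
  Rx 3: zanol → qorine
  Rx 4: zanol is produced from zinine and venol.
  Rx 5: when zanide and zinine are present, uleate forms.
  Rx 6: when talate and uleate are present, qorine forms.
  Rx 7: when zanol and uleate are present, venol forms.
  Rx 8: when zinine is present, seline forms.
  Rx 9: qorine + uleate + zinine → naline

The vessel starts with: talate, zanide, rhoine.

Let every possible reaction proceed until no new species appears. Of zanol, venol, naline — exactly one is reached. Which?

talate and zanide present → zinine forms (Rx 2).
zanide and zinine present → uleate forms (Rx 5).
talate and uleate present → qorine forms (Rx 6).
qorine, uleate, and zinine present → naline forms (Rx 9).
venol would need zanol and uleate (Rx 7), but zanol never forms. zanol would need zinine and venol (Rx 4), but venol never forms.

naline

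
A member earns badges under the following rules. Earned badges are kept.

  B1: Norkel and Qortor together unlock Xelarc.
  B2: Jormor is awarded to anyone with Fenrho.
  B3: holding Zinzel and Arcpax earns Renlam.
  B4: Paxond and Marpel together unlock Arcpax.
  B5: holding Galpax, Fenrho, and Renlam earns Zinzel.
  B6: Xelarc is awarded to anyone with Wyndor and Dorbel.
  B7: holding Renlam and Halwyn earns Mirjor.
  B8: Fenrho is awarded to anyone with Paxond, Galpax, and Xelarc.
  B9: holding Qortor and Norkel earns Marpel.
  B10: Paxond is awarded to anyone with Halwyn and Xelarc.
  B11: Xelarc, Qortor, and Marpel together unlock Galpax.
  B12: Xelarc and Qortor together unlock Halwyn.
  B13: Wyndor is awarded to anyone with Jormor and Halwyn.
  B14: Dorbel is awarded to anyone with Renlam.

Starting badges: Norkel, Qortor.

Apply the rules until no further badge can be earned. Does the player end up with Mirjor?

No

Mirjor would need Renlam and Halwyn (B7), but Renlam is never earned.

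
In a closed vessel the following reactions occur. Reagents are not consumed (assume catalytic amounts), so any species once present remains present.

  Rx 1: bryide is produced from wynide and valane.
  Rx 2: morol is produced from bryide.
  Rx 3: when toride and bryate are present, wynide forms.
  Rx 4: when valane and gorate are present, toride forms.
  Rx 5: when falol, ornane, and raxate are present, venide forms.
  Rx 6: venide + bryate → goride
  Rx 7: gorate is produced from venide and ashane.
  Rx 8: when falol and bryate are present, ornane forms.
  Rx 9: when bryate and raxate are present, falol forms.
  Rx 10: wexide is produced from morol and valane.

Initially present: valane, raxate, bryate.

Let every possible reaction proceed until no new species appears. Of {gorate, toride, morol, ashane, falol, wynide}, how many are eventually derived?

1

bryate and raxate present → falol forms (Rx 9).
gorate would need venide and ashane (Rx 7), but ashane never forms.
toride would need valane and gorate (Rx 4), but gorate never forms.
morol would need bryide (Rx 2), but bryide never forms.
No rule produces ashane, and it is not given.
falol: reached.
wynide would need toride and bryate (Rx 3), but toride never forms.
Reached: falol — 1 of the 6.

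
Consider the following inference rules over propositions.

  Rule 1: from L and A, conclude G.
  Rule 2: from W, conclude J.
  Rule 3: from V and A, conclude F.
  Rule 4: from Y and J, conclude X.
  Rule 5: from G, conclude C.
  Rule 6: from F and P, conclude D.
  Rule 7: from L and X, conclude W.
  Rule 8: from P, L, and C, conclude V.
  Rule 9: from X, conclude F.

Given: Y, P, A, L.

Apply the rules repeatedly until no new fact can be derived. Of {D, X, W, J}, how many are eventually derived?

1

L and A hold, so G follows (Rule 1).
From G, Rule 5 gives C.
P, L, and C hold, so V follows (Rule 8).
V and A hold, so F follows (Rule 3).
F and P hold, so D follows (Rule 6).
D: reached.
X would need Y and J (Rule 4), but J is never established.
W would need L and X (Rule 7), but X is never established.
J would need W (Rule 2), but W is never established.
Reached: D — 1 of the 4.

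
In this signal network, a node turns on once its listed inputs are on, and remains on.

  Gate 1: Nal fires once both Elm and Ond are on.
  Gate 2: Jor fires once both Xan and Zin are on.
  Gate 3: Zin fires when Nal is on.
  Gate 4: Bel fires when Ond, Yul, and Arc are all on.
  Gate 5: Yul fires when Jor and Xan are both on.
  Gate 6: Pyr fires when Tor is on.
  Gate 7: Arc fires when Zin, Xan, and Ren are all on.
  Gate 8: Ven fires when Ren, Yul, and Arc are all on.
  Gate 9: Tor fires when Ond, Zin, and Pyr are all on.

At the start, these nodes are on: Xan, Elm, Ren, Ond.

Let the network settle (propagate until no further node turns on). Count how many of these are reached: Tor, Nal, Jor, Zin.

Elm and Ond are on, so Nal fires (Gate 1).
Gate 3: Nal on → Zin on.
Gate 2: Xan and Zin on → Jor on.
Tor would need Ond, Zin, and Pyr (Gate 9), but Pyr never turns on.
Nal: reached.
Jor: reached.
Zin: reached.
Reached: Nal, Jor, and Zin — 3 of the 4.

3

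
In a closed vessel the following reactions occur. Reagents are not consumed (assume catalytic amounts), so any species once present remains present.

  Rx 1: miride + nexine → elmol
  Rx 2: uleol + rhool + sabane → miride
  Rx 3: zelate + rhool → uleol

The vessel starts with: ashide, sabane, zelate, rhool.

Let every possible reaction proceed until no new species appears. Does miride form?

Yes

zelate and rhool present → uleol forms (Rx 3).
uleol, rhool, and sabane present → miride forms (Rx 2).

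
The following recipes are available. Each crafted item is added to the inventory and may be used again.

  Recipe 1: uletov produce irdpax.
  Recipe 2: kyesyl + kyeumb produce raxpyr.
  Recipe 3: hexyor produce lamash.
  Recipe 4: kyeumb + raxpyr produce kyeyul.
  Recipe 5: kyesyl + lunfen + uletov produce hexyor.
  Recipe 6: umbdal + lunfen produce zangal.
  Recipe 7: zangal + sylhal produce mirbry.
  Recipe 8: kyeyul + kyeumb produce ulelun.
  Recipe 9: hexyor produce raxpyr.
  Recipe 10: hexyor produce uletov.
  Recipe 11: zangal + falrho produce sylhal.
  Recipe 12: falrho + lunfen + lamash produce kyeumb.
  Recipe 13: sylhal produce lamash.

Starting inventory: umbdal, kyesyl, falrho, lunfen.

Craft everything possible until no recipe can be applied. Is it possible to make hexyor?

hexyor would need kyesyl, lunfen, and uletov (Recipe 5), but uletov is never obtained.

No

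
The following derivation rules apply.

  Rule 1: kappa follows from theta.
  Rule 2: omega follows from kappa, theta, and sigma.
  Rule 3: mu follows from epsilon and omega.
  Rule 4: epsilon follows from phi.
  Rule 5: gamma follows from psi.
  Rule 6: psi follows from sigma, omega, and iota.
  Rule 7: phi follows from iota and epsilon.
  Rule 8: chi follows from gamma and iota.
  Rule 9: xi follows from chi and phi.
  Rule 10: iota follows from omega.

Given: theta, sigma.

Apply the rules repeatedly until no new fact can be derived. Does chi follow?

From theta, Rule 1 gives kappa.
From kappa, theta, and sigma, Rule 2 gives omega.
omega holds, so iota follows (Rule 10).
From sigma, omega, and iota, Rule 6 gives psi.
From psi, Rule 5 gives gamma.
From gamma and iota, Rule 8 gives chi.

Yes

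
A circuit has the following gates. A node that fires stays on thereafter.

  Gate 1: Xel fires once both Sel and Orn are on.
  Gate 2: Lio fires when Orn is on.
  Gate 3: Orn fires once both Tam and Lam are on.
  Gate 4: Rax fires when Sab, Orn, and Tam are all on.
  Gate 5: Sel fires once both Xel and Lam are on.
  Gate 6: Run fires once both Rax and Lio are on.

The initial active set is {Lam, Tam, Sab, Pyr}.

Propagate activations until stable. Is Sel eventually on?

Sel would need Xel and Lam (Gate 5), but Xel never turns on.

No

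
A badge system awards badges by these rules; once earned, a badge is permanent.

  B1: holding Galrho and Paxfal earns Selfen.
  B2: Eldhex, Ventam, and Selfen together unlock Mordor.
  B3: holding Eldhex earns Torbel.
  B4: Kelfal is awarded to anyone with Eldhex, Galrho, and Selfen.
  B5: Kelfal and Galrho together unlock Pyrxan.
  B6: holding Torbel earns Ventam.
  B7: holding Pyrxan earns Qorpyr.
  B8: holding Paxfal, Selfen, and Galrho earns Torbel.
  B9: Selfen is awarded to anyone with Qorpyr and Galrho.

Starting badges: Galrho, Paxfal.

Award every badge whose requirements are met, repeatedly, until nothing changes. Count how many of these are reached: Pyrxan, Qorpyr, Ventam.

1

With Galrho and Paxfal, Selfen is earned (B1).
With Paxfal, Selfen, and Galrho, Torbel is earned (B8).
With Torbel, Ventam is earned (B6).
Pyrxan would need Kelfal and Galrho (B5), but Kelfal is never earned.
Qorpyr would need Pyrxan (B7), but Pyrxan is never earned.
Ventam: reached.
Reached: Ventam — 1 of the 3.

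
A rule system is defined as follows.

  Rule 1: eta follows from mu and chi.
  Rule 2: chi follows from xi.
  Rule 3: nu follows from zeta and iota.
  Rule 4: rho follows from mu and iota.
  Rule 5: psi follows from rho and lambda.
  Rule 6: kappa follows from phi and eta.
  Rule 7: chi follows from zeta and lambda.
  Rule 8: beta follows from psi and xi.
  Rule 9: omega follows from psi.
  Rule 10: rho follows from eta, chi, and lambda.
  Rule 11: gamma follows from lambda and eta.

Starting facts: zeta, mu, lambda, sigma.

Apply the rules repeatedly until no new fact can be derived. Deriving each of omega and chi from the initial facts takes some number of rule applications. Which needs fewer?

chi: From zeta and lambda, Rule 7 gives chi. [1 rule application]
omega: zeta and lambda hold, so chi follows (Rule 7). mu and chi hold, so eta follows (Rule 1). From eta, chi, and lambda, Rule 10 gives rho. rho and lambda hold, so psi follows (Rule 5). From psi, Rule 9 gives omega. [5 rule applications]
chi needs fewer.

chi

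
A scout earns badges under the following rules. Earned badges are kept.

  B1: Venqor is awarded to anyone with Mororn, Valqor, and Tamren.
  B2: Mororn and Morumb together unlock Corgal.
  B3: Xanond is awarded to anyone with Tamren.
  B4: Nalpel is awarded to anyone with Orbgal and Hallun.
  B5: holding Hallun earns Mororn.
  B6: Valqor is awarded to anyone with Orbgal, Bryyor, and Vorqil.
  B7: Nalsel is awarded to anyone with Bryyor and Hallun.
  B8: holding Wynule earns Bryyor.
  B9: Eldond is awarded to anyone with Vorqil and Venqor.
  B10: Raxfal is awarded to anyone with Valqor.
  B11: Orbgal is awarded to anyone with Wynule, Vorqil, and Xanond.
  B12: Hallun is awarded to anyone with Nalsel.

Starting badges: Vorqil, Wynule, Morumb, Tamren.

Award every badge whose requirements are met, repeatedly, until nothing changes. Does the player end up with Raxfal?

With Wynule, Bryyor is earned (B8).
With Tamren, Xanond is earned (B3).
With Wynule, Vorqil, and Xanond, Orbgal is earned (B11).
With Orbgal, Bryyor, and Vorqil, Valqor is earned (B6).
With Valqor, Raxfal is earned (B10).

Yes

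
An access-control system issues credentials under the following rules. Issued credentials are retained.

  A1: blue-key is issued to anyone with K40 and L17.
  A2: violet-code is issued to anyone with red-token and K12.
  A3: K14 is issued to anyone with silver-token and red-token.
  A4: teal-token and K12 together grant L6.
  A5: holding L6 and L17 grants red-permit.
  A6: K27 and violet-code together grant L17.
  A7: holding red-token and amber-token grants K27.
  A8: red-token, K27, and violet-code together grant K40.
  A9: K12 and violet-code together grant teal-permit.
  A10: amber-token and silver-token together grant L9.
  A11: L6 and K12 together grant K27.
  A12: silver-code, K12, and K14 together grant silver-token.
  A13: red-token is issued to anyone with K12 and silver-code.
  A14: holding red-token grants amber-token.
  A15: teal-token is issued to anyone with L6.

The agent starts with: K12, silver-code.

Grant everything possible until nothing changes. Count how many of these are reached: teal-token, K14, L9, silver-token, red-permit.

0

teal-token would need L6 (A15), but L6 is never granted.
K14 would need silver-token and red-token (A3), but silver-token is never granted.
L9 would need amber-token and silver-token (A10), but silver-token is never granted.
silver-token would need silver-code, K12, and K14 (A12), but K14 is never granted.
red-permit would need L6 and L17 (A5), but L6 is never granted.
None of the 5 are reached.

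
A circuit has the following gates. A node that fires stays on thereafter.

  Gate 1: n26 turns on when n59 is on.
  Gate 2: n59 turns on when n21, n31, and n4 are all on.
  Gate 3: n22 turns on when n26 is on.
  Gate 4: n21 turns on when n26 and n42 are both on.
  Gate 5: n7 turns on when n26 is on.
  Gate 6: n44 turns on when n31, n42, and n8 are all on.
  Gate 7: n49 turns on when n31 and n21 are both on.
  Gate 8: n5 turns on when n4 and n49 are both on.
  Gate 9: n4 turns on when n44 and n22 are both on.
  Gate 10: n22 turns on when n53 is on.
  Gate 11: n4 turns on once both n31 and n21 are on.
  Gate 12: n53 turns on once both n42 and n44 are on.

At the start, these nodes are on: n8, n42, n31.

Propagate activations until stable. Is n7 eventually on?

n7 would need n26 (Gate 5), but n26 never turns on.

No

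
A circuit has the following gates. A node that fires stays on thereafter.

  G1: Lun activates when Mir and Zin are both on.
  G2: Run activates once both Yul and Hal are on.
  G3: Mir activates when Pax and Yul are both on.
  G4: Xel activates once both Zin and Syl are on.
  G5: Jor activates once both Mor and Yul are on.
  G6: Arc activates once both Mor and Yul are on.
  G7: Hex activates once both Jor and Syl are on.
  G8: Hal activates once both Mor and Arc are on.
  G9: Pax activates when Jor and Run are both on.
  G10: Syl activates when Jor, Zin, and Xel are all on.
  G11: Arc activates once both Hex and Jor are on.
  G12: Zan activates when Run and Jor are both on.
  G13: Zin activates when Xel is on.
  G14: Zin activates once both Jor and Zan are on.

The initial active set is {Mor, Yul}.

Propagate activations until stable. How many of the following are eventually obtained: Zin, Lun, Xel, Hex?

2

Mor and Yul are on, so Jor activates (G5).
Mor and Yul are on, so Arc activates (G6).
Mor and Arc are on, so Hal activates (G8).
Yul and Hal are on, so Run activates (G2).
Run and Jor are on, so Zan activates (G12).
Jor and Run are on, so Pax activates (G9).
Jor and Zan are on, so Zin activates (G14).
Pax and Yul are on, so Mir activates (G3).
G1: Mir and Zin on → Lun on.
Zin: reached.
Lun: reached.
Xel would need Zin and Syl (G4), but Syl never turns on.
Hex would need Jor and Syl (G7), but Syl never turns on.
Reached: Zin and Lun — 2 of the 4.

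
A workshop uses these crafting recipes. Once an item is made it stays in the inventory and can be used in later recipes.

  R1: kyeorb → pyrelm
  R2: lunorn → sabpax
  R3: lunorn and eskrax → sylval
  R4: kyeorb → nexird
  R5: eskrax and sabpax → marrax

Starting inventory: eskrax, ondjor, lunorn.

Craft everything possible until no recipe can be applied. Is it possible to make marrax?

Yes

Using R2, lunorn makes sabpax.
Using R5, eskrax and sabpax make marrax.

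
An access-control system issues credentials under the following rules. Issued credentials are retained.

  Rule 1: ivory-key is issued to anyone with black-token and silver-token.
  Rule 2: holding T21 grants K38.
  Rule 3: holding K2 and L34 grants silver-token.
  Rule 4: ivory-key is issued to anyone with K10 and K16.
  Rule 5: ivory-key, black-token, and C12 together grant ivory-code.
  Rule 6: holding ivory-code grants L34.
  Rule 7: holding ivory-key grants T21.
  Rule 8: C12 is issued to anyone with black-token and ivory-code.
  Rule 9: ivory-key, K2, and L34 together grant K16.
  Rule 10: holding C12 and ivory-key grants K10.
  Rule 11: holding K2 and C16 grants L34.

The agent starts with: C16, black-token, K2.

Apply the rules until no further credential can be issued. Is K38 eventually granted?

Holding K2 and C16 grants L34 (Rule 11).
Holding K2 and L34 grants silver-token (Rule 3).
Holding black-token and silver-token grants ivory-key (Rule 1).
Holding ivory-key grants T21 (Rule 7).
Holding T21 grants K38 (Rule 2).

Yes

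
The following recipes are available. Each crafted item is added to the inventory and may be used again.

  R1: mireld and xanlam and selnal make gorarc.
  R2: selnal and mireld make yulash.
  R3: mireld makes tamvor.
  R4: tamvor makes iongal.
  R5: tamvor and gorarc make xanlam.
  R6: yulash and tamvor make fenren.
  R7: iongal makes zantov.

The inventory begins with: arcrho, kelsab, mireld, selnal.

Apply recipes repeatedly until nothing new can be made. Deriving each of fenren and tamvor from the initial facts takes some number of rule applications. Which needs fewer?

tamvor

tamvor: Using R3, mireld makes tamvor. [1 rule application]
fenren: selnal and mireld → yulash (R2). mireld → tamvor (R3). yulash and tamvor → fenren (R6). [3 rule applications]
tamvor needs fewer.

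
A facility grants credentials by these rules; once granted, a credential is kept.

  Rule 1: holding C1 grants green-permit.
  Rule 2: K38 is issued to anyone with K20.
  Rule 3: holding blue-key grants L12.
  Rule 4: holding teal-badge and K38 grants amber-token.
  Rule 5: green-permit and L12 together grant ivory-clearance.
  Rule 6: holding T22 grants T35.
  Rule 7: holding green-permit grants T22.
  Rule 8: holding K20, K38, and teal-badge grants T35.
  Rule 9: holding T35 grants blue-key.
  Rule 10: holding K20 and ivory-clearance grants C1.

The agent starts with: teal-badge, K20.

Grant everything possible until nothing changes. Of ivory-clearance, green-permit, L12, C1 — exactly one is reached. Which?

Holding K20 grants K38 (Rule 2).
Holding K20, K38, and teal-badge grants T35 (Rule 8).
Holding T35 grants blue-key (Rule 9).
Holding blue-key grants L12 (Rule 3).
green-permit would need C1 (Rule 1), but C1 is never granted. ivory-clearance would need green-permit and L12 (Rule 5), but green-permit is never granted. C1 would need K20 and ivory-clearance (Rule 10), but ivory-clearance is never granted.

L12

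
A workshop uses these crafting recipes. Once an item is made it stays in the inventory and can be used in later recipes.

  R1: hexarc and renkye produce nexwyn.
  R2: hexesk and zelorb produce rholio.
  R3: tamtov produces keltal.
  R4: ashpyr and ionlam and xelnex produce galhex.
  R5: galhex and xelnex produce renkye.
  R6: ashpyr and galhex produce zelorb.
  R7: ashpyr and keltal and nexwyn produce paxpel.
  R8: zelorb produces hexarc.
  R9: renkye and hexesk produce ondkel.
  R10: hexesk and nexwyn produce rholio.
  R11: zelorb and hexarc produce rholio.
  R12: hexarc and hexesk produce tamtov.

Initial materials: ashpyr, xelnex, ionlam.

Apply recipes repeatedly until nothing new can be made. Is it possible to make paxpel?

paxpel would need ashpyr, keltal, and nexwyn (R7), but keltal is never obtained.

No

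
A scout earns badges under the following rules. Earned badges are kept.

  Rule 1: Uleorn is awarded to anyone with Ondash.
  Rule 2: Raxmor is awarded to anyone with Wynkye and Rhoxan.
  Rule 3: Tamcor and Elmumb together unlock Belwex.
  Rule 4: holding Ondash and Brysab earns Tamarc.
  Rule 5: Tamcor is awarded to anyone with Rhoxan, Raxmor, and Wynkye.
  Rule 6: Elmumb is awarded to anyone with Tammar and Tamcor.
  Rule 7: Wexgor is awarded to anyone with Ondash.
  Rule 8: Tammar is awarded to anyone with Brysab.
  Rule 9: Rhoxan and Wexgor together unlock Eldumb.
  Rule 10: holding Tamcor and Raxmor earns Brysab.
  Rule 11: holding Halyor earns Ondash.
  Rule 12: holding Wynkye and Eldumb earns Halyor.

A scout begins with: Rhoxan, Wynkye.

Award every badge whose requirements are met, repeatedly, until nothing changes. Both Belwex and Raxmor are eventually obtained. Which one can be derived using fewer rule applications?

Raxmor

Raxmor: With Wynkye and Rhoxan, Raxmor is earned (Rule 2). [1 rule application]
Belwex: With Wynkye and Rhoxan, Raxmor is earned (Rule 2). With Rhoxan, Raxmor, and Wynkye, Tamcor is earned (Rule 5). With Tamcor and Raxmor, Brysab is earned (Rule 10). With Brysab, Tammar is earned (Rule 8). With Tammar and Tamcor, Elmumb is earned (Rule 6). With Tamcor and Elmumb, Belwex is earned (Rule 3). [6 rule applications]
Raxmor needs fewer.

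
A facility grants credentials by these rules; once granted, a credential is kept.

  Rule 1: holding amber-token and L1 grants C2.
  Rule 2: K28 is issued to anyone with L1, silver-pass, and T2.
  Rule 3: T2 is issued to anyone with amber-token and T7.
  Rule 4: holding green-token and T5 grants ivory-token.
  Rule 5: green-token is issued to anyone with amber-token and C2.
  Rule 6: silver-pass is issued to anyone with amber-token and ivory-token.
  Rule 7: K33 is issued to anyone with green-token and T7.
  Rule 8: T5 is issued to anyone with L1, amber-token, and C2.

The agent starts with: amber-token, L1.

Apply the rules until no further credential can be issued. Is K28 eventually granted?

K28 would need L1, silver-pass, and T2 (Rule 2), but T2 is never granted.

No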